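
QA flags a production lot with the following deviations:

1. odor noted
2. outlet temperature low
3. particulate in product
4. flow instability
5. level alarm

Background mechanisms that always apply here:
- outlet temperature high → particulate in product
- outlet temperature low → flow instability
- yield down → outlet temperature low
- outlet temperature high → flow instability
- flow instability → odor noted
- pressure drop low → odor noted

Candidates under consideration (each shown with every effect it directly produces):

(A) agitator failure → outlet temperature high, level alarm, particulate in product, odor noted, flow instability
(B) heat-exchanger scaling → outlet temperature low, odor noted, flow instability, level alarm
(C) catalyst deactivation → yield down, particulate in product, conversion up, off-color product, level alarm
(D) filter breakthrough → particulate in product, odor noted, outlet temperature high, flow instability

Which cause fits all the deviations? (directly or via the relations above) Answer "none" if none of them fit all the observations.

Checking each candidate against the observations:
(A) agitator failure — fails on outlet temperature low (predicts outlet temperature high, not outlet temperature low)
(B) heat-exchanger scaling — does not account for particulate in product
(C) catalyst deactivation — odor noted match (via yield down → outlet temperature low → flow instability → odor noted); outlet temperature low match (via yield down → outlet temperature low); particulate in product match; flow instability match (via yield down → outlet temperature low → flow instability); level alarm match
(D) filter breakthrough — odor noted match; outlet temperature low miss; particulate in product match; flow instability match; level alarm miss
(C) alone accounts for all the evidence.

C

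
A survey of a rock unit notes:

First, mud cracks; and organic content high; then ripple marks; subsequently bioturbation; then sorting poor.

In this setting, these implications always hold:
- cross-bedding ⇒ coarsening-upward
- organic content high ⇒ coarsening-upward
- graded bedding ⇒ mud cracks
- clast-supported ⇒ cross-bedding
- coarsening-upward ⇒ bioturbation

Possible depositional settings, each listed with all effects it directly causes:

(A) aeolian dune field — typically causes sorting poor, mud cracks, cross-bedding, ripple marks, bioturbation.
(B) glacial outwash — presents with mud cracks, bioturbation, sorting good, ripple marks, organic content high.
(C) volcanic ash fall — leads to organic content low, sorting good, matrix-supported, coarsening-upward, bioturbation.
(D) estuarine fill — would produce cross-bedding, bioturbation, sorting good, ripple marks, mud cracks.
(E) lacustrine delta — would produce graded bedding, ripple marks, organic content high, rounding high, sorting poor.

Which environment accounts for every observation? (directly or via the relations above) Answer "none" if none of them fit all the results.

For each candidate, compare predicted effects to what was observed:
(A) aeolian dune field — mud cracks ✓; organic content high ✗; ripple marks ✓; bioturbation ✓; sorting poor ✓
(B) glacial outwash — fails on sorting poor (predicts sorting good, not sorting poor)
(C) volcanic ash fall — mud cracks ✗; organic content high ✗; ripple marks ✗; bioturbation ✓; sorting poor ✗
(D) estuarine fill — fails on organic content high, sorting poor (predicts sorting good, not sorting poor)
(E) lacustrine delta — mud cracks ✓ (by graded bedding → mud cracks); organic content high ✓; ripple marks ✓; bioturbation ✓ (by organic content high → coarsening-upward → bioturbation); sorting poor ✓
Only (E) is consistent with every observation.

E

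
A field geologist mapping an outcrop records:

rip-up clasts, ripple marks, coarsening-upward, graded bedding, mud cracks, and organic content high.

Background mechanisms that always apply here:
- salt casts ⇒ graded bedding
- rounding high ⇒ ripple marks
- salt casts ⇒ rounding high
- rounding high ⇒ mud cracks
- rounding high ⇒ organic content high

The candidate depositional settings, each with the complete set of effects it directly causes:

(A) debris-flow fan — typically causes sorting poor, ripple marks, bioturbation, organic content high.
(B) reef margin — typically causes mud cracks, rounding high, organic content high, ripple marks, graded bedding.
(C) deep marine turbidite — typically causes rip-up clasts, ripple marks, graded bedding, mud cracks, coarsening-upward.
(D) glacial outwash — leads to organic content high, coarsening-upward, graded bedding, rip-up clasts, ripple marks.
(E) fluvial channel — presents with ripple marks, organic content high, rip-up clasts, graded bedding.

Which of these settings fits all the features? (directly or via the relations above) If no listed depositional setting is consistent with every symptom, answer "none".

For each candidate, compare predicted effects to what was observed:
(A) debris-flow fan — rip-up clasts miss; ripple marks match; coarsening-upward miss; graded bedding miss; mud cracks miss; organic content high match
(B) reef margin — rip-up clasts miss; ripple marks match; coarsening-upward miss; graded bedding match; mud cracks match; organic content high match
(C) deep marine turbidite — does not account for organic content high
(D) glacial outwash — does not account for mud cracks
(E) fluvial channel — does not account for coarsening-upward, mud cracks
None of the listed candidates fits everything.

none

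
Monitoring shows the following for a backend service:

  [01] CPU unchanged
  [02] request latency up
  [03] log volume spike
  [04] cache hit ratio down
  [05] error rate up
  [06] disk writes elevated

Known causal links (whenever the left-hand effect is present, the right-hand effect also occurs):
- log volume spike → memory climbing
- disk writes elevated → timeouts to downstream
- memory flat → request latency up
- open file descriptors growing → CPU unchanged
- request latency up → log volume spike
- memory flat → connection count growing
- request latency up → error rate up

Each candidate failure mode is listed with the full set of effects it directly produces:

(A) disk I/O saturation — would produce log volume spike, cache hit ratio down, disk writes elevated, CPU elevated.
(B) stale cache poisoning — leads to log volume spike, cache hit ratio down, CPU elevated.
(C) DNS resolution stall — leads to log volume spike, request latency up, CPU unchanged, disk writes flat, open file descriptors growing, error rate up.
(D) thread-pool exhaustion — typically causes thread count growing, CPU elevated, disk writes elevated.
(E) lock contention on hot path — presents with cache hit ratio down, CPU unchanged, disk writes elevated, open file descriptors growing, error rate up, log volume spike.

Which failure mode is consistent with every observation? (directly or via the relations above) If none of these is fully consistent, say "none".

Checking each candidate against the observations:
(A) disk I/O saturation — fails on CPU unchanged, request latency up, error rate up (predicts CPU elevated, not CPU unchanged)
(B) stale cache poisoning — fails on CPU unchanged, request latency up, error rate up, disk writes elevated (predicts CPU elevated, not CPU unchanged)
(C) DNS resolution stall — fails on cache hit ratio down, disk writes elevated (predicts disk writes flat, not disk writes elevated)
(D) thread-pool exhaustion — CPU unchanged NO; request latency up NO; log volume spike NO; cache hit ratio down NO; error rate up NO; disk writes elevated yes
(E) lock contention on hot path — CPU unchanged yes; request latency up NO; log volume spike yes; cache hit ratio down yes; error rate up yes; disk writes elevated yes
None of the listed candidates fits everything.

none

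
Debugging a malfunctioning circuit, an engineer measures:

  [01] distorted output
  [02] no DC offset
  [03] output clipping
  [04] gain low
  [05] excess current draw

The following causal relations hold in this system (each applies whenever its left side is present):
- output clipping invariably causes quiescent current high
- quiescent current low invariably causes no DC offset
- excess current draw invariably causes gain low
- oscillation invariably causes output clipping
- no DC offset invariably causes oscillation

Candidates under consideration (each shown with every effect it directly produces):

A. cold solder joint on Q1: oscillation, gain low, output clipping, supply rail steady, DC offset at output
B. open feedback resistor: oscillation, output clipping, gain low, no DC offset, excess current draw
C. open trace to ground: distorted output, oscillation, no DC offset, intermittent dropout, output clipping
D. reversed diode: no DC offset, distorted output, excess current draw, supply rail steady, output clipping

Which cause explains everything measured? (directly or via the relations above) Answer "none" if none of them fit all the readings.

D

Checking each candidate against the observations:
(A) cold solder joint on Q1 — distorted output -; no DC offset -; output clipping +; gain low +; excess current draw -
(B) open feedback resistor — does not account for distorted output
(C) open trace to ground — distorted output +; no DC offset +; output clipping +; gain low -; excess current draw -
(D) reversed diode — accounts for every observation (gain low through excess current draw → gain low)
(D) is the only candidate with no mismatches.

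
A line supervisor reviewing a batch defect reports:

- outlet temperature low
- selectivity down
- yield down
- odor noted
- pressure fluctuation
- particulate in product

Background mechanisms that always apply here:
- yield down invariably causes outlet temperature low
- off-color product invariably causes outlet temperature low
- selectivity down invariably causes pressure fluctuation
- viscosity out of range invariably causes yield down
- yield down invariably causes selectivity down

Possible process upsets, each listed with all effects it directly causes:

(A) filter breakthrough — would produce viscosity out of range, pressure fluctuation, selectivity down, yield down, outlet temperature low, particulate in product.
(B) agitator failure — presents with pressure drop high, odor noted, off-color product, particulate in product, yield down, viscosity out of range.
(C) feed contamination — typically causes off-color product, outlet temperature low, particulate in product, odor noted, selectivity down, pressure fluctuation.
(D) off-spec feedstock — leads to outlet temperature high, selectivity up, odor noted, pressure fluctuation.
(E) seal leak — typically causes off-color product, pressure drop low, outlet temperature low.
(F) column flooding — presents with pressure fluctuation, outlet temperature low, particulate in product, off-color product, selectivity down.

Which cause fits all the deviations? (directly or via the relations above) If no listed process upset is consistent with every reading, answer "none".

B

For each candidate, compare predicted effects to what was observed:
(A) filter breakthrough — outlet temperature low +; selectivity down +; yield down +; odor noted -; pressure fluctuation +; particulate in product +
(B) agitator failure — accounts for every observation (outlet temperature low through yield down → outlet temperature low)
(C) feed contamination — outlet temperature low +; selectivity down +; yield down -; odor noted +; pressure fluctuation +; particulate in product +
(D) off-spec feedstock — outlet temperature low -; selectivity down -; yield down -; odor noted +; pressure fluctuation +; particulate in product -
(E) seal leak — outlet temperature low +; selectivity down -; yield down -; odor noted -; pressure fluctuation -; particulate in product -
(F) column flooding — outlet temperature low +; selectivity down +; yield down -; odor noted -; pressure fluctuation +; particulate in product +
(B) is the only candidate with no mismatches.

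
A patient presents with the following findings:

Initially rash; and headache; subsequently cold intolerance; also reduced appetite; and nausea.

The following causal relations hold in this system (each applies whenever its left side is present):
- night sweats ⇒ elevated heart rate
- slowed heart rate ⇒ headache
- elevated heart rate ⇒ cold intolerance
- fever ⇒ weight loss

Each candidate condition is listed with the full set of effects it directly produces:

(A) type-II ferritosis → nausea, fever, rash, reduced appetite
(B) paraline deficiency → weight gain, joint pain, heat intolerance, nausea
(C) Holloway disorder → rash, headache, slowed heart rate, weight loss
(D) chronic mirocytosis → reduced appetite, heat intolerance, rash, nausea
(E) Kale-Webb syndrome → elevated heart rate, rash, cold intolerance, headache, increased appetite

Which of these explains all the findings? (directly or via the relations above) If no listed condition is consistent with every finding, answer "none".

Checking each candidate against the observations:
(A) type-II ferritosis — does not account for headache, cold intolerance
(B) paraline deficiency — rash -; headache -; cold intolerance -; reduced appetite -; nausea +
(C) Holloway disorder — does not account for cold intolerance, reduced appetite, nausea
(D) chronic mirocytosis — fails on headache, cold intolerance (predicts heat intolerance, not cold intolerance)
(E) Kale-Webb syndrome — fails on reduced appetite, nausea (predicts increased appetite, not reduced appetite)
No candidate is consistent with all observations.

none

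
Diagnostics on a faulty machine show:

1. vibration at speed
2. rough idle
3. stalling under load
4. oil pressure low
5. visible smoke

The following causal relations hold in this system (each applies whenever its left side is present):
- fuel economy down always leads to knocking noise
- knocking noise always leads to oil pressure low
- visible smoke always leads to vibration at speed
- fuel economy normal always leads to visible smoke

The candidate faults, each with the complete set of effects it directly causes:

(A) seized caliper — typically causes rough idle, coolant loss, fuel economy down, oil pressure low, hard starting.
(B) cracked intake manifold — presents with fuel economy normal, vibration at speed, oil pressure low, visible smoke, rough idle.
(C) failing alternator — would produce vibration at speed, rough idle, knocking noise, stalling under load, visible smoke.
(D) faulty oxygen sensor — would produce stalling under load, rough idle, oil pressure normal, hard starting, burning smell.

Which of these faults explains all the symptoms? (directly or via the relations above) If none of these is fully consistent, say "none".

For each candidate, compare predicted effects to what was observed:
(A) seized caliper — vibration at speed -; rough idle +; stalling under load -; oil pressure low +; visible smoke -
(B) cracked intake manifold — vibration at speed +; rough idle +; stalling under load -; oil pressure low +; visible smoke +
(C) failing alternator — vibration at speed +; rough idle +; stalling under load +; oil pressure low + (by knocking noise → oil pressure low); visible smoke +
(D) faulty oxygen sensor — fails on vibration at speed, oil pressure low, visible smoke (predicts oil pressure normal, not oil pressure low)
(C) alone accounts for all the evidence.

C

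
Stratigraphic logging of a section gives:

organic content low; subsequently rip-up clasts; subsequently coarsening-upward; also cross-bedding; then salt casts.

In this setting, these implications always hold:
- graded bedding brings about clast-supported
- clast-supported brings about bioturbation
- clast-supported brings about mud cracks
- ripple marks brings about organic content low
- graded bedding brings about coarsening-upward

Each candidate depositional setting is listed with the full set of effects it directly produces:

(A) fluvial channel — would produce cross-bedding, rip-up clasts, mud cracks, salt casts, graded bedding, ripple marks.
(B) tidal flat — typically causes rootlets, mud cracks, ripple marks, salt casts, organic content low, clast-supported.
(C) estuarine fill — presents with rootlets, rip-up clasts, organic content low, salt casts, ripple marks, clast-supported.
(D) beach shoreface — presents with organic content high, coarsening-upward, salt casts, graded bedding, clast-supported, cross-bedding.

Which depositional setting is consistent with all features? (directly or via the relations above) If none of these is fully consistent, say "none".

Testing each hypothesis:
(A) fluvial channel — organic content low match (by ripple marks → organic content low); rip-up clasts match; coarsening-upward match (by graded bedding → coarsening-upward); cross-bedding match; salt casts match
(B) tidal flat — organic content low match; rip-up clasts miss; coarsening-upward miss; cross-bedding miss; salt casts match
(C) estuarine fill — organic content low match; rip-up clasts match; coarsening-upward miss; cross-bedding miss; salt casts match
(D) beach shoreface — organic content low miss; rip-up clasts miss; coarsening-upward match; cross-bedding match; salt casts match
Only (A) is consistent with every observation.

A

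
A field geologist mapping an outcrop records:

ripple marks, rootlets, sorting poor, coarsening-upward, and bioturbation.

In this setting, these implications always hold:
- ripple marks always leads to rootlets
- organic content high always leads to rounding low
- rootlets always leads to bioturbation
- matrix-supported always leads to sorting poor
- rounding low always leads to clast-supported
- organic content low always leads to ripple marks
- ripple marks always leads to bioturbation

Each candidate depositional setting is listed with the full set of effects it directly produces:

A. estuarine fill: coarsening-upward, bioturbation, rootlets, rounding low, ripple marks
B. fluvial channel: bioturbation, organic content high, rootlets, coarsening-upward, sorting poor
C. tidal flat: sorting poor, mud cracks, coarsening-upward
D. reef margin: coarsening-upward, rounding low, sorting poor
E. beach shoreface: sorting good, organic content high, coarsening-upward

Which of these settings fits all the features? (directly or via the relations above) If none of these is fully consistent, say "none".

none

Testing each hypothesis:
(A) estuarine fill — ripple marks +; rootlets +; sorting poor -; coarsening-upward +; bioturbation +
(B) fluvial channel — does not account for ripple marks
(C) tidal flat — ripple marks -; rootlets -; sorting poor +; coarsening-upward +; bioturbation -
(D) reef margin — ripple marks -; rootlets -; sorting poor +; coarsening-upward +; bioturbation -
(E) beach shoreface — fails on ripple marks, rootlets, sorting poor, bioturbation (predicts sorting good, not sorting poor)
None of the listed candidates fits everything.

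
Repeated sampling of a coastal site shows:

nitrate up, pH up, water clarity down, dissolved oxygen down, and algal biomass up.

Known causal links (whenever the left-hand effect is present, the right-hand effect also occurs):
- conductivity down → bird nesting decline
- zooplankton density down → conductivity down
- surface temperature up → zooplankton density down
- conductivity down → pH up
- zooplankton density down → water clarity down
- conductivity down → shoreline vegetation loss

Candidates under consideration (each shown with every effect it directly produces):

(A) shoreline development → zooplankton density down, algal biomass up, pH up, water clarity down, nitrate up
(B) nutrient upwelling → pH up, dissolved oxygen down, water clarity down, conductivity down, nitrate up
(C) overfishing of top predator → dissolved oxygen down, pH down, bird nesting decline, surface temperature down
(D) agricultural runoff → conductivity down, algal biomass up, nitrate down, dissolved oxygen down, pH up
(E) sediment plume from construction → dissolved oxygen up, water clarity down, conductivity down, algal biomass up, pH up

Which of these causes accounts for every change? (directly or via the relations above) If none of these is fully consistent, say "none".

none

Per-candidate check:
(A) shoreline development — nitrate up match; pH up match; water clarity down match; dissolved oxygen down miss; algal biomass up match
(B) nutrient upwelling — does not account for algal biomass up
(C) overfishing of top predator — fails on nitrate up, pH up, water clarity down, algal biomass up (predicts pH down, not pH up)
(D) agricultural runoff — nitrate up miss; pH up match; water clarity down miss; dissolved oxygen down match; algal biomass up match
(E) sediment plume from construction — fails on nitrate up, dissolved oxygen down (predicts dissolved oxygen up, not dissolved oxygen down)
No candidate is consistent with all observations.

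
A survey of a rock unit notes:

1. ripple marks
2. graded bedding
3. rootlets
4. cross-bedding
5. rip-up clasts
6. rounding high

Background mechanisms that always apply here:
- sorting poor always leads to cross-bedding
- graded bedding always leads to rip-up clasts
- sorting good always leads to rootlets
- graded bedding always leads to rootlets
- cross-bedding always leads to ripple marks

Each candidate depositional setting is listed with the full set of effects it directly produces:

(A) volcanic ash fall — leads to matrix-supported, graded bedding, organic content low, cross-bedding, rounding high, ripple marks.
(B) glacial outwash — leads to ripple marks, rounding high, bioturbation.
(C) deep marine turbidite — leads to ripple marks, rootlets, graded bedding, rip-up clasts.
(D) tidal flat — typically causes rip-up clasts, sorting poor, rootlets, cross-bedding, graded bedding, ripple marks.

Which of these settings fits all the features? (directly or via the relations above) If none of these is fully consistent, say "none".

Per-candidate check:
(A) volcanic ash fall — accounts for every observation (rootlets via graded bedding → rootlets)
(B) glacial outwash — does not account for graded bedding, rootlets, cross-bedding, rip-up clasts
(C) deep marine turbidite — ripple marks +; graded bedding +; rootlets +; cross-bedding -; rip-up clasts +; rounding high -
(D) tidal flat — ripple marks +; graded bedding +; rootlets +; cross-bedding +; rip-up clasts +; rounding high -
(A) alone accounts for all the evidence.

A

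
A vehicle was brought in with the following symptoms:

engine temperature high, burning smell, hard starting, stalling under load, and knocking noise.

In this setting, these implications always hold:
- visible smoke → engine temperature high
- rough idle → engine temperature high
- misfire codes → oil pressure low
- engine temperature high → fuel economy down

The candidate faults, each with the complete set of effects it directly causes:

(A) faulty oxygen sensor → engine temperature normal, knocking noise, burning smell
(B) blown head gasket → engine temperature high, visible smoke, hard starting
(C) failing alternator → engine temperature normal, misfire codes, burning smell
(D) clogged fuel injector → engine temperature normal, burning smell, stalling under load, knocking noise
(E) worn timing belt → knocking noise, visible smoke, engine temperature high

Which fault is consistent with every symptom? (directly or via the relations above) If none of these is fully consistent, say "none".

none

Checking each candidate against the observations:
(A) faulty oxygen sensor — engine temperature high NO; burning smell yes; hard starting NO; stalling under load NO; knocking noise yes
(B) blown head gasket — engine temperature high yes; burning smell NO; hard starting yes; stalling under load NO; knocking noise NO
(C) failing alternator — engine temperature high NO; burning smell yes; hard starting NO; stalling under load NO; knocking noise NO
(D) clogged fuel injector — engine temperature high NO; burning smell yes; hard starting NO; stalling under load yes; knocking noise yes
(E) worn timing belt — does not account for burning smell, hard starting, stalling under load
Every candidate fails on at least one observation.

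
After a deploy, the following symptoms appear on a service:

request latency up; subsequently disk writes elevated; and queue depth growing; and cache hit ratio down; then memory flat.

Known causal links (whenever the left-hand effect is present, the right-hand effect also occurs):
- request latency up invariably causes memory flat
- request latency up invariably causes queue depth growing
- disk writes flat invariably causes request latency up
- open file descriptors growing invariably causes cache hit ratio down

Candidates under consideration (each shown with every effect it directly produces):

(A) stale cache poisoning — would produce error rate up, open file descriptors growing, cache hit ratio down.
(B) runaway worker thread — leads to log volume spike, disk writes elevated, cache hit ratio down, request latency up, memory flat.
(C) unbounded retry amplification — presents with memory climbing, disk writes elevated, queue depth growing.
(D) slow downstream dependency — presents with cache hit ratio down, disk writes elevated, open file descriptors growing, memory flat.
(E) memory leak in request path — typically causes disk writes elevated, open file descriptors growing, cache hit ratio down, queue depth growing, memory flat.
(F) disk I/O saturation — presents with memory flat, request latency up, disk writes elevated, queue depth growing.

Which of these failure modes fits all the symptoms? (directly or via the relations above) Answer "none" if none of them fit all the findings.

B

Testing each hypothesis:
(A) stale cache poisoning — request latency up miss; disk writes elevated miss; queue depth growing miss; cache hit ratio down match; memory flat miss
(B) runaway worker thread — accounts for every observation (queue depth growing via request latency up → queue depth growing)
(C) unbounded retry amplification — request latency up miss; disk writes elevated match; queue depth growing match; cache hit ratio down miss; memory flat miss
(D) slow downstream dependency — request latency up miss; disk writes elevated match; queue depth growing miss; cache hit ratio down match; memory flat match
(E) memory leak in request path — request latency up miss; disk writes elevated match; queue depth growing match; cache hit ratio down match; memory flat match
(F) disk I/O saturation — request latency up match; disk writes elevated match; queue depth growing match; cache hit ratio down miss; memory flat match
(B) alone accounts for all the evidence.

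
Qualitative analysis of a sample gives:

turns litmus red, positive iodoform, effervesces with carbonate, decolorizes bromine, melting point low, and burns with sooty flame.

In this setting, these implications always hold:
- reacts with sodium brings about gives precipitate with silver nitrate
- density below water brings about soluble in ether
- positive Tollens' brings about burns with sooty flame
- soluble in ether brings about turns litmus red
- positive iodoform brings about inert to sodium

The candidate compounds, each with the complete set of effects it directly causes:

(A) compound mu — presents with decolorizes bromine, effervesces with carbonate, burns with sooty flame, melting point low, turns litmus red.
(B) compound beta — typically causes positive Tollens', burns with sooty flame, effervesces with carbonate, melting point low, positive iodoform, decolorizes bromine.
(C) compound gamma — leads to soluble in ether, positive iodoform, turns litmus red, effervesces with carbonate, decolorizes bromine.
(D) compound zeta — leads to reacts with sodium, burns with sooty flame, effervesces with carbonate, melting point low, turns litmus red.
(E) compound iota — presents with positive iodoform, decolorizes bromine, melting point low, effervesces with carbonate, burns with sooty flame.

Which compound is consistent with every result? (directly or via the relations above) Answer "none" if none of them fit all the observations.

none

For each candidate, compare predicted effects to what was observed:
(A) compound mu — turns litmus red yes; positive iodoform NO; effervesces with carbonate yes; decolorizes bromine yes; melting point low yes; burns with sooty flame yes
(B) compound beta — does not account for turns litmus red
(C) compound gamma — does not account for melting point low, burns with sooty flame
(D) compound zeta — does not account for positive iodoform, decolorizes bromine
(E) compound iota — turns litmus red NO; positive iodoform yes; effervesces with carbonate yes; decolorizes bromine yes; melting point low yes; burns with sooty flame yes
Every candidate fails on at least one observation.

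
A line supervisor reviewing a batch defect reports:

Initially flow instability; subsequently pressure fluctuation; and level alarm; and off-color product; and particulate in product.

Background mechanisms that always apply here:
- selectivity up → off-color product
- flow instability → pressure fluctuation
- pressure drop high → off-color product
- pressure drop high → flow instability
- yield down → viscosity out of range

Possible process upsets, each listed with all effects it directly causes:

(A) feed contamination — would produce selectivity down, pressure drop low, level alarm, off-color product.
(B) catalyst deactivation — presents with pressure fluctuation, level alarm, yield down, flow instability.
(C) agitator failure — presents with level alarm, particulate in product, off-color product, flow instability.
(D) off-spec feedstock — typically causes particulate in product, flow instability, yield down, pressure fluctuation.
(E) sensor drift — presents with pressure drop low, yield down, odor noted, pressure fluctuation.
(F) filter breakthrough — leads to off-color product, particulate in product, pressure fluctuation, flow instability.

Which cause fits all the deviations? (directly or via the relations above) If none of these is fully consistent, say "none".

C

Per-candidate check:
(A) feed contamination — flow instability miss; pressure fluctuation miss; level alarm match; off-color product match; particulate in product miss
(B) catalyst deactivation — does not account for off-color product, particulate in product
(C) agitator failure — flow instability match; pressure fluctuation match (via flow instability → pressure fluctuation); level alarm match; off-color product match; particulate in product match
(D) off-spec feedstock — does not account for level alarm, off-color product
(E) sensor drift — flow instability miss; pressure fluctuation match; level alarm miss; off-color product miss; particulate in product miss
(F) filter breakthrough — does not account for level alarm
Only (C) is consistent with every observation.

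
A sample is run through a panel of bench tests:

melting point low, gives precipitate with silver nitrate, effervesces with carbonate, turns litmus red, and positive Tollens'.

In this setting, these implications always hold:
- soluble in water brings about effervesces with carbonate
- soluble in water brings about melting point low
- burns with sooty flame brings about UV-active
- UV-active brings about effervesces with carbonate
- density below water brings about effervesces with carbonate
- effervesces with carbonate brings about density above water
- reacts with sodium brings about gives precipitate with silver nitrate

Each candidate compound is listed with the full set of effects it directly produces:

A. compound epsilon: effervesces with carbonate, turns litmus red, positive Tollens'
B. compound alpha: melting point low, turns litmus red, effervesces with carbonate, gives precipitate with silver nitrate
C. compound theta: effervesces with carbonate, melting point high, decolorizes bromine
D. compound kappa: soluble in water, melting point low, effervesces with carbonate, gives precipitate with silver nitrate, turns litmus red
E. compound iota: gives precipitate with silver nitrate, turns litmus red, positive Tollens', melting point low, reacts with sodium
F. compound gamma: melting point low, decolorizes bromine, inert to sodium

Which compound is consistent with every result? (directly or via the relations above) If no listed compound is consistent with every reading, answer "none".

none

For each candidate, compare predicted effects to what was observed:
(A) compound epsilon — does not account for melting point low, gives precipitate with silver nitrate
(B) compound alpha — melting point low +; gives precipitate with silver nitrate +; effervesces with carbonate +; turns litmus red +; positive Tollens' -
(C) compound theta — melting point low -; gives precipitate with silver nitrate -; effervesces with carbonate +; turns litmus red -; positive Tollens' -
(D) compound kappa — does not account for positive Tollens'
(E) compound iota — does not account for effervesces with carbonate
(F) compound gamma — does not account for gives precipitate with silver nitrate, effervesces with carbonate, turns litmus red, positive Tollens'
Every candidate fails on at least one observation.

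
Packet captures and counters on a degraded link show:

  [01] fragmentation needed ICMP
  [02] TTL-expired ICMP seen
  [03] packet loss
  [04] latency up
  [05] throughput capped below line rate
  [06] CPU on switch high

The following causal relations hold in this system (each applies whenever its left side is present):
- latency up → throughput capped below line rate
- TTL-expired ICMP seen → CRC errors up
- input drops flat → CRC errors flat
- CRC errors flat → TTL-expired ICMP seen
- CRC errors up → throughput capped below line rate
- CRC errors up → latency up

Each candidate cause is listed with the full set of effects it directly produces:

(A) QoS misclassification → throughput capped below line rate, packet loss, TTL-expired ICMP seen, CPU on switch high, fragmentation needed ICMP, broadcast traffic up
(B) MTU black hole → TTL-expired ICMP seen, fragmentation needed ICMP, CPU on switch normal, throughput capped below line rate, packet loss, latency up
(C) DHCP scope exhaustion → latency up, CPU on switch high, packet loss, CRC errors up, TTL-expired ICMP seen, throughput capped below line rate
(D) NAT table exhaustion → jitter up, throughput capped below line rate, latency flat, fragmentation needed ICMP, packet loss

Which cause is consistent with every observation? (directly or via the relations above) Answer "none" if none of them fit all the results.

A

Testing each hypothesis:
(A) QoS misclassification — fragmentation needed ICMP yes; TTL-expired ICMP seen yes; packet loss yes; latency up yes (by TTL-expired ICMP seen → CRC errors up → latency up); throughput capped below line rate yes; CPU on switch high yes
(B) MTU black hole — fails on CPU on switch high (predicts CPU on switch normal, not CPU on switch high)
(C) DHCP scope exhaustion — fragmentation needed ICMP NO; TTL-expired ICMP seen yes; packet loss yes; latency up yes; throughput capped below line rate yes; CPU on switch high yes
(D) NAT table exhaustion — fails on TTL-expired ICMP seen, latency up, CPU on switch high (predicts latency flat, not latency up)
(A) is the only candidate with no mismatches.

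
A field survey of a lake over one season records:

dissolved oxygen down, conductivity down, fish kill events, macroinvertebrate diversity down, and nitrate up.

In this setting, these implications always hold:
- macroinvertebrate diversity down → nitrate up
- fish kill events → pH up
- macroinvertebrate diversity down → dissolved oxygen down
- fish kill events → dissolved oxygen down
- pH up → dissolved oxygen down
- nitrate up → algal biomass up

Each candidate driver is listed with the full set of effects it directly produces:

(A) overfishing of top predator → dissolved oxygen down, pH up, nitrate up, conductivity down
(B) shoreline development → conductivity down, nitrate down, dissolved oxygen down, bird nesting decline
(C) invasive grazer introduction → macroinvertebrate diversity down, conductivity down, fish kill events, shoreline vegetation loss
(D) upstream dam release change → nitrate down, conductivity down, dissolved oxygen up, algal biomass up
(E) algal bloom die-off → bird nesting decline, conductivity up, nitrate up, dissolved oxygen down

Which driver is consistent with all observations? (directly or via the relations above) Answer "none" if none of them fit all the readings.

Checking each candidate against the observations:
(A) overfishing of top predator — dissolved oxygen down ✓; conductivity down ✓; fish kill events ✗; macroinvertebrate diversity down ✗; nitrate up ✓
(B) shoreline development — dissolved oxygen down ✓; conductivity down ✓; fish kill events ✗; macroinvertebrate diversity down ✗; nitrate up ✗
(C) invasive grazer introduction — accounts for every observation (dissolved oxygen down by macroinvertebrate diversity down → dissolved oxygen down)
(D) upstream dam release change — fails on dissolved oxygen down, fish kill events, macroinvertebrate diversity down, nitrate up (predicts dissolved oxygen up, not dissolved oxygen down; predicts nitrate down, not nitrate up)
(E) algal bloom die-off — dissolved oxygen down ✓; conductivity down ✗; fish kill events ✗; macroinvertebrate diversity down ✗; nitrate up ✓
(C) is the only candidate with no mismatches.

C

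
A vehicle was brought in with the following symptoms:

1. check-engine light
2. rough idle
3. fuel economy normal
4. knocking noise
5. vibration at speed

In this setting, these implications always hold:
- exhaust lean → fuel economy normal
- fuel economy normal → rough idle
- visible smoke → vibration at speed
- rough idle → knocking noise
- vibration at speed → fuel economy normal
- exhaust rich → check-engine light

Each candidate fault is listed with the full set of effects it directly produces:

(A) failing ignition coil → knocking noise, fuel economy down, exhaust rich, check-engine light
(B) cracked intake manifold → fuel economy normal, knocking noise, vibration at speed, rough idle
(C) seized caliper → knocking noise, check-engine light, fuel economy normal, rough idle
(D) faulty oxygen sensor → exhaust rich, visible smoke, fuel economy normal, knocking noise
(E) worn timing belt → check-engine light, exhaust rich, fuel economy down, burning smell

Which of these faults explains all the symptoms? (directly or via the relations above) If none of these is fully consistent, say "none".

Checking each candidate against the observations:
(A) failing ignition coil — fails on rough idle, fuel economy normal, vibration at speed (predicts fuel economy down, not fuel economy normal)
(B) cracked intake manifold — check-engine light NO; rough idle yes; fuel economy normal yes; knocking noise yes; vibration at speed yes
(C) seized caliper — check-engine light yes; rough idle yes; fuel economy normal yes; knocking noise yes; vibration at speed NO
(D) faulty oxygen sensor — check-engine light yes (through exhaust rich → check-engine light); rough idle yes (through fuel economy normal → rough idle); fuel economy normal yes; knocking noise yes; vibration at speed yes (through visible smoke → vibration at speed)
(E) worn timing belt — fails on rough idle, fuel economy normal, knocking noise, vibration at speed (predicts fuel economy down, not fuel economy normal)
(D) is the only candidate with no mismatches.

D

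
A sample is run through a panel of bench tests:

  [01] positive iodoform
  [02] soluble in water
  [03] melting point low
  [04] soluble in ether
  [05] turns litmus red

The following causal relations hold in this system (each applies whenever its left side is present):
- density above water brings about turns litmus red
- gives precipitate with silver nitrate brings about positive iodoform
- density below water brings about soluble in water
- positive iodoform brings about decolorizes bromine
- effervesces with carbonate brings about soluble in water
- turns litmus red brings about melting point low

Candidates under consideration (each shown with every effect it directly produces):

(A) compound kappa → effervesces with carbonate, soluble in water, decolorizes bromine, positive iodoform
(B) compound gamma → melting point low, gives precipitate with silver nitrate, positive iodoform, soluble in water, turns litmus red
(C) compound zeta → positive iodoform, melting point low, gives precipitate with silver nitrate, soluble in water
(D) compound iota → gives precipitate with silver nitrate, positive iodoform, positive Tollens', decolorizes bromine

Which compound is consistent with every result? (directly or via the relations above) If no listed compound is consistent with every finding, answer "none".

none

For each candidate, compare predicted effects to what was observed:
(A) compound kappa — positive iodoform ✓; soluble in water ✓; melting point low ✗; soluble in ether ✗; turns litmus red ✗
(B) compound gamma — positive iodoform ✓; soluble in water ✓; melting point low ✓; soluble in ether ✗; turns litmus red ✓
(C) compound zeta — positive iodoform ✓; soluble in water ✓; melting point low ✓; soluble in ether ✗; turns litmus red ✗
(D) compound iota — positive iodoform ✓; soluble in water ✗; melting point low ✗; soluble in ether ✗; turns litmus red ✗
No candidate is consistent with all observations.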